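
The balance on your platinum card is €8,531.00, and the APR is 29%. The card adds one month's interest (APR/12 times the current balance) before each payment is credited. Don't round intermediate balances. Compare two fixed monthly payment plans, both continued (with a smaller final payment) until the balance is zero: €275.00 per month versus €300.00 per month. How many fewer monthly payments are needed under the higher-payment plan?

10 fewer payments

Monthly rate r = 29%/12 = 2.41667% = 0.0241667.
At €275.00/mo: n = ⌈−ln(1 − rB₀/P)/ln(1+r)⌉ = 59 payments (last €0.85); total interest = total paid − €8,531.00 = €7,419.85.
At €300.00/mo: 49 payments (last €202.41); total interest €6,071.41.
Payments saved = 59 − 49 = 10.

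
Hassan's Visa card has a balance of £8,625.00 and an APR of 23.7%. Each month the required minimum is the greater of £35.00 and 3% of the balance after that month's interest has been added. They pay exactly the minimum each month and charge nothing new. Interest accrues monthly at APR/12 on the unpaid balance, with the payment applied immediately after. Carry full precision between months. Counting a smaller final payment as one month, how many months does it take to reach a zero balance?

Monthly rate r = 23.7%/12 = 1.975% = 0.01975.
While 3% of the post-interest balance exceeds £35.00, each month B ← (B·(1+r))·(1 − 0.03), i.e. B shrinks by the factor (1+r)·0.97 = 0.98916.
This holds for months 1–186. Entering month 187 the balance is £1,135.36; 3% of the post-interest balance is now below £35.00, so the flat £35.00 minimum applies from here.
From month 187 a fixed £35.00 at rate r clears £1,135.36 in 53 more payments. Total: 186 + 53 = 239 months.

239 months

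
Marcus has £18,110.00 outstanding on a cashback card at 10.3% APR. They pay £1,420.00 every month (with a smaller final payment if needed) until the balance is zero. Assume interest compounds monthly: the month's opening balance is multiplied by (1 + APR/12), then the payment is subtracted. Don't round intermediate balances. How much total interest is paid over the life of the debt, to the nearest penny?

Monthly rate r = 10.3%/12 = 0.858333% = 0.00858333.
Payoff takes n = ⌈−ln(1 − rB₀/P)/ln(1+r)⌉ = ⌈13.565⌉ = 14 payments; the last is £803.77.
Total paid = 13·£1,420.00 + £803.77 = £19,263.77.
Total interest = total paid − principal = £19,263.77 − £18,110.00 = £1,153.77.

£1,153.77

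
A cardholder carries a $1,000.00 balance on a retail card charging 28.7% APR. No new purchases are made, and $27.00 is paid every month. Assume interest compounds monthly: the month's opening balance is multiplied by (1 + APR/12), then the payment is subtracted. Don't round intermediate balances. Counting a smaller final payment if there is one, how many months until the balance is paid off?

Monthly rate r = 28.7%/12 = 2.39167% = 0.0239167.
Recurrence: B ← B·(1+r) − $27.00.
Month 1: interest $23.92; balance after payment $996.92.
Month 2: interest $23.84; balance after payment $993.76.
Closed form: n = −ln(1 − rB₀/P)/ln(1+r) = −ln(0.1142)/ln(1.02392) ≈ 91.805, so the balance reaches zero during payment 92.

92 months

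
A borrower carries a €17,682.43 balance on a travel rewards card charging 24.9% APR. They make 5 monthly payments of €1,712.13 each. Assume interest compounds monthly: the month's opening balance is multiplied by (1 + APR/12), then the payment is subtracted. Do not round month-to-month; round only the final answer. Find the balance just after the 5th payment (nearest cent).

€10,671.35

Monthly rate r = 24.9%/12 = 2.075% = 0.02075.
Each month: B ← B·(1+r) − €1,712.13.
Month 1: interest €366.91; balance after payment €16,337.21.
Month 2: interest €339.00; balance after payment €14,964.08.
Month 3: interest €310.50; balance after payment €13,562.45.
Month 4: interest €281.42; balance after payment €12,131.74.
Month 5: interest €251.73; balance after payment €10,671.35.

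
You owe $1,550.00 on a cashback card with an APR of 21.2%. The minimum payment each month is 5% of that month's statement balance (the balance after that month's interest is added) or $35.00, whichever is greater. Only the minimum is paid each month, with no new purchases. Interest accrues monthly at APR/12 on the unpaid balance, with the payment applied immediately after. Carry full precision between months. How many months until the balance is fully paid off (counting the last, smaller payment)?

49 months

Monthly rate r = 21.2%/12 = 1.76667% = 0.0176667.
While 5% of the post-interest balance exceeds $35.00, each month B ← (B·(1+r))·(1 − 0.05), i.e. B shrinks by the factor (1+r)·0.95 = 0.96678.
This holds for months 1–25. Entering month 26 the balance is $666.13; 5% of the post-interest balance is now below $35.00, so the flat $35.00 minimum applies from here.
From month 26 a fixed $35.00 at rate r clears $666.13 in 24 more payments. Total: 25 + 24 = 49 months.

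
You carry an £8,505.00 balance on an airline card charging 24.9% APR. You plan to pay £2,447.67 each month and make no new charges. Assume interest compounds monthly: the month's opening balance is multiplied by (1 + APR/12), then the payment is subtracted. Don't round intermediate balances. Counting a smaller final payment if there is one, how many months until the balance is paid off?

4 payments

Monthly rate r = 24.9%/12 = 2.075% = 0.02075.
Recurrence: B ← B·(1+r) − £2,447.67.
Month 1: interest £176.48; balance after payment £6,233.81.
Month 2: interest £129.35; balance after payment £3,915.49.
Month 3: interest £81.25; balance after payment £1,549.07.
Month 4: interest £32.14; balance after payment £0.00.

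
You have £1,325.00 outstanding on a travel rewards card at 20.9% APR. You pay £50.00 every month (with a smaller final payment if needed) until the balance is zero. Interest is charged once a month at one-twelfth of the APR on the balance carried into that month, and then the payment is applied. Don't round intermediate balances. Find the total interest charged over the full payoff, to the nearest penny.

Monthly rate r = 20.9%/12 = 1.74167% = 0.0174167.
Payoff takes n = ⌈−ln(1 − rB₀/P)/ln(1+r)⌉ = ⌈35.852⌉ = 36 payments; the last is £42.65.
Total paid = 35·£50.00 + £42.65 = £1,792.65.
Total interest = total paid − principal = £1,792.65 − £1,325.00 = £467.65.

£467.65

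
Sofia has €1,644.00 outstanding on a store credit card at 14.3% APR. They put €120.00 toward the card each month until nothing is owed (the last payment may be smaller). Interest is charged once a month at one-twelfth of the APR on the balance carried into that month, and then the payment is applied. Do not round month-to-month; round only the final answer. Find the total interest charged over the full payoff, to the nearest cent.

Monthly rate r = 14.3%/12 = 1.19167% = 0.0119167.
Payoff takes n = ⌈−ln(1 − rB₀/P)/ln(1+r)⌉ = ⌈15.046⌉ = 16 payments; the last is €5.57.
Total paid = 15·€120.00 + €5.57 = €1,805.57.
Total interest = total paid − principal = €1,805.57 − €1,644.00 = €161.57.

€161.57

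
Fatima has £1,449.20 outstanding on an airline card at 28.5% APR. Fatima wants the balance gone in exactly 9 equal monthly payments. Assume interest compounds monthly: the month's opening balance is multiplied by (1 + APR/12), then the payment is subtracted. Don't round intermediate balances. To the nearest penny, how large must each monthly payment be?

£180.74

Monthly rate r = 28.5%/12 = 2.375% = 0.02375.
Level-payment amortization: P = B₀·r / (1 − (1+r)^(−n)) = 1449.20·0.02375 / (1 − 1.02375^(−9)).
Denominator 1 − (1+r)^(−9) = 0.190429327.
P = 34.4185 / 0.190429327 ≈ 180.74.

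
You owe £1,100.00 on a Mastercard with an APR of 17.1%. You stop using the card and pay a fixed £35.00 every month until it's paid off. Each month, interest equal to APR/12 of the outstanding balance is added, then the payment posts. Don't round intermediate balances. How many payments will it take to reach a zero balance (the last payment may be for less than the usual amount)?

42 payments

Monthly rate r = 17.1%/12 = 1.425% = 0.01425.
Recurrence: B ← B·(1+r) − £35.00.
Month 1: interest £15.68; balance after payment £1,080.67.
Month 2: interest £15.40; balance after payment £1,061.07.
Closed form: n = −ln(1 − rB₀/P)/ln(1+r) = −ln(0.55214)/ln(1.01425) ≈ 41.977, so the balance reaches zero during payment 42.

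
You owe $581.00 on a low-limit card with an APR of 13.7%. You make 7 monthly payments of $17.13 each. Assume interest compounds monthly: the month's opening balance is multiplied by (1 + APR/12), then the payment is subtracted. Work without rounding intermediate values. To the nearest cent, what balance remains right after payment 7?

Monthly rate r = 13.7%/12 = 1.14167% = 0.0114167.
Each month: B ← B·(1+r) − $17.13.
Month 1: interest $6.63; balance after payment $570.50.
Month 2: interest $6.51; balance after payment $559.89.
Month 3: interest $6.39; balance after payment $549.15.
Month 4: interest $6.27; balance after payment $538.29.
Month 5: interest $6.15; balance after payment $527.30.
Month 6: interest $6.02; balance after payment $516.19.
Month 7: interest $5.89; balance after payment $504.96.

$504.96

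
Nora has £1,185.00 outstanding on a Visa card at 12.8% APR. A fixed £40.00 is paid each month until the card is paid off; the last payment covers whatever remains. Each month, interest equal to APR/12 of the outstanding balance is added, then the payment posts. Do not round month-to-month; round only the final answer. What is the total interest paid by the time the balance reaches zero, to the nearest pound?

£247

Monthly rate r = 12.8%/12 = 1.06667% = 0.0106667.
Payoff takes n = ⌈−ln(1 − rB₀/P)/ln(1+r)⌉ = ⌈35.796⌉ = 36 payments; the last is £31.86.
Total paid = 35·£40.00 + £31.86 = £1,431.86.
Total interest = total paid − principal = £1,431.86 − £1,185.00 = £246.86.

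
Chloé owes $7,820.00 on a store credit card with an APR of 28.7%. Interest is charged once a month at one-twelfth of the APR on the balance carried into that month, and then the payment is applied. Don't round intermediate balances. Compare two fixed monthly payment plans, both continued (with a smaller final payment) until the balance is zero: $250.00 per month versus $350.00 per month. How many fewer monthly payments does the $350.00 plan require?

Monthly rate r = 28.7%/12 = 2.39167% = 0.0239167.
At $250.00/mo: n = ⌈−ln(1 − rB₀/P)/ln(1+r)⌉ = 59 payments (last $84.62); total interest = total paid − $7,820.00 = $6,764.62.
At $350.00/mo: 33 payments (last $119.87); total interest $3,499.87.
Payments saved = 59 − 33 = 26.

26 fewer payments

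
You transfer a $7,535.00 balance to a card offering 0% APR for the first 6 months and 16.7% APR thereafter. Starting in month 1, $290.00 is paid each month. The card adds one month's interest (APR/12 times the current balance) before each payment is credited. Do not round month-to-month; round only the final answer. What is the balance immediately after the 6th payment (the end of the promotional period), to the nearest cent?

Promo months 1–6 at r₀ = 0%/12 = 0; months 7+ at r₁ = 16.7%/12 = 0.0139167.
After month 6 (no interest yet): B = $7,535.00 − 6·$290.00 = $5,795.00.

$5,795.00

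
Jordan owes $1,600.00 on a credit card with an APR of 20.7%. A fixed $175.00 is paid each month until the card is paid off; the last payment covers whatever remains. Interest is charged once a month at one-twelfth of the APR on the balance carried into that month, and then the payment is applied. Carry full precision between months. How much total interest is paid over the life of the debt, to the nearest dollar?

Monthly rate r = 20.7%/12 = 1.725% = 0.01725.
Payoff takes n = ⌈−ln(1 − rB₀/P)/ln(1+r)⌉ = ⌈10.035⌉ = 11 payments; the last is $6.26.
Total paid = 10·$175.00 + $6.26 = $1,756.26.
Total interest = total paid − principal = $1,756.26 − $1,600.00 = $156.26.

$156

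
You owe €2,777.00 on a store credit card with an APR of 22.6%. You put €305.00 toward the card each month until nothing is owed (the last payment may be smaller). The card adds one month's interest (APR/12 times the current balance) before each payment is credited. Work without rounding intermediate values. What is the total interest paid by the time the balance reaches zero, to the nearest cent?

€298.19

Monthly rate r = 22.6%/12 = 1.88333% = 0.0188333.
Payoff takes n = ⌈−ln(1 − rB₀/P)/ln(1+r)⌉ = ⌈10.082⌉ = 11 payments; the last is €25.19.
Total paid = 10·€305.00 + €25.19 = €3,075.19.
Total interest = total paid − principal = €3,075.19 − €2,777.00 = €298.19.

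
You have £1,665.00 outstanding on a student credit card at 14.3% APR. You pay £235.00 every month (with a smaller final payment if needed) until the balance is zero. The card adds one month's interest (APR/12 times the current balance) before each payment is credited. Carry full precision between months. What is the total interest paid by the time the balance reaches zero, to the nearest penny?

Monthly rate r = 14.3%/12 = 1.19167% = 0.0119167.
Payoff takes n = ⌈−ln(1 − rB₀/P)/ln(1+r)⌉ = ⌈7.446⌉ = 8 payments; the last is £105.20.
Total paid = 7·£235.00 + £105.20 = £1,750.20.
Total interest = total paid − principal = £1,750.20 − £1,665.00 = £85.20.

£85.20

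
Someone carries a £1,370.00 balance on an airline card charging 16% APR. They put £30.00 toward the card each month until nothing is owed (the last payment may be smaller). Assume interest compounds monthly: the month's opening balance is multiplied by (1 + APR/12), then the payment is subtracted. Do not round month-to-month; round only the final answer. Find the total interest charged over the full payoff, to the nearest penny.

£756.29

Monthly rate r = 16%/12 = 1.33333% = 0.0133333.
Payoff takes n = ⌈−ln(1 − rB₀/P)/ln(1+r)⌉ = ⌈70.876⌉ = 71 payments; the last is £26.29.
Total paid = 70·£30.00 + £26.29 = £2,126.29.
Total interest = total paid − principal = £2,126.29 − £1,370.00 = £756.29.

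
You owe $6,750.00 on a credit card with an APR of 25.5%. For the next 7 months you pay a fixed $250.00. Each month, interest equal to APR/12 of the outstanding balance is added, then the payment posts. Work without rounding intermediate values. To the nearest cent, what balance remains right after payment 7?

Monthly rate r = 25.5%/12 = 2.125% = 0.02125.
Each month: B ← B·(1+r) − $250.00.
Month 1: interest $143.44; balance after payment $6,643.44.
Month 2: interest $141.17; balance after payment $6,534.61.
Month 3: interest $138.86; balance after payment $6,423.47.
Month 4: interest $136.50; balance after payment $6,309.97.
Month 5: interest $134.09; balance after payment $6,194.06.
Month 6: interest $131.62; balance after payment $6,075.68.
Month 7: interest $129.11; balance after payment $5,954.79.

$5,954.79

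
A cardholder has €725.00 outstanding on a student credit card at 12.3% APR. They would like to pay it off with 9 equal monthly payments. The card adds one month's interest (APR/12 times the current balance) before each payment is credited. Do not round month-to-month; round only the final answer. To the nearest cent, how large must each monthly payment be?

€84.74

Monthly rate r = 12.3%/12 = 1.025% = 0.01025.
Level-payment amortization: P = B₀·r / (1 − (1+r)^(−n)) = 725.00·0.01025 / (1 − 1.01025^(−9)).
Denominator 1 − (1+r)^(−9) = 0.0876945528.
P = 7.43125 / 0.0876945528 ≈ 84.74.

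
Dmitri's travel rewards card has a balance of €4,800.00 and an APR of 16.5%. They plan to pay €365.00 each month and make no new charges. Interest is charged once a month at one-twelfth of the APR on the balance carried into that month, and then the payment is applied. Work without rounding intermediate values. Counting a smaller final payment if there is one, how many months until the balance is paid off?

15 payments

Monthly rate r = 16.5%/12 = 1.375% = 0.01375.
Recurrence: B ← B·(1+r) − €365.00.
Month 1: interest €66.00; balance after payment €4,501.00.
Month 2: interest €61.89; balance after payment €4,197.89.
Closed form: n = −ln(1 − rB₀/P)/ln(1+r) = −ln(0.81918)/ln(1.01375) ≈ 14.605, so the balance reaches zero during payment 15.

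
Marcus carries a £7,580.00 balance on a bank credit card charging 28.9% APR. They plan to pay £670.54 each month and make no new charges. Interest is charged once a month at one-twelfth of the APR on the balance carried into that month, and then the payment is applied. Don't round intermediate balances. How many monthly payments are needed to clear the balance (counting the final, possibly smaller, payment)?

14 months

Monthly rate r = 28.9%/12 = 2.40833% = 0.0240833.
Recurrence: B ← B·(1+r) − £670.54.
Month 1: interest £182.55; balance after payment £7,092.01.
Month 2: interest £170.80; balance after payment £6,592.27.
Closed form: n = −ln(1 − rB₀/P)/ln(1+r) = −ln(0.72775)/ln(1.02408) ≈ 13.354, so the balance reaches zero during payment 14.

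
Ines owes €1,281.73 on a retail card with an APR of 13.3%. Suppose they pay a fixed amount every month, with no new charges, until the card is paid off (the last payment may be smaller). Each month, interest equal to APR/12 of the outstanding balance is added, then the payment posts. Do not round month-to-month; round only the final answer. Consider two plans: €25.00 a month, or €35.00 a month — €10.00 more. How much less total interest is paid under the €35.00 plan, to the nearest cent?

Monthly rate r = 13.3%/12 = 1.10833% = 0.0110833.
At €25.00/mo: n = ⌈−ln(1 − rB₀/P)/ln(1+r)⌉ = 77 payments (last €4.95); total interest = total paid − €1,281.73 = €623.22.
At €35.00/mo: 48 payments (last €8.37); total interest €371.64.
Interest saved = €623.22 − €371.64 = €251.58.

€251.58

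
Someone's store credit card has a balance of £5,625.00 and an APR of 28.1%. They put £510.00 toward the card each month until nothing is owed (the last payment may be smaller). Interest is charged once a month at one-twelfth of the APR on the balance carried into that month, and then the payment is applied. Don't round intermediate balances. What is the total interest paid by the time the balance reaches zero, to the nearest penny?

Monthly rate r = 28.1%/12 = 2.34167% = 0.0234167.
Payoff takes n = ⌈−ln(1 − rB₀/P)/ln(1+r)⌉ = ⌈12.908⌉ = 13 payments; the last is £463.46.
Total paid = 12·£510.00 + £463.46 = £6,583.46.
Total interest = total paid − principal = £6,583.46 − £5,625.00 = £958.46.

£958.46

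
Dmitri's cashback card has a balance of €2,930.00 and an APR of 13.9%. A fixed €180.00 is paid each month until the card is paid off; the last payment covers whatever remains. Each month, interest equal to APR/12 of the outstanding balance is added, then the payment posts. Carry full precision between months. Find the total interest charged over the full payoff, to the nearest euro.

Monthly rate r = 13.9%/12 = 1.15833% = 0.0115833.
Payoff takes n = ⌈−ln(1 − rB₀/P)/ln(1+r)⌉ = ⌈18.142⌉ = 19 payments; the last is €25.63.
Total paid = 18·€180.00 + €25.63 = €3,265.63.
Total interest = total paid − principal = €3,265.63 − €2,930.00 = €335.63.

€336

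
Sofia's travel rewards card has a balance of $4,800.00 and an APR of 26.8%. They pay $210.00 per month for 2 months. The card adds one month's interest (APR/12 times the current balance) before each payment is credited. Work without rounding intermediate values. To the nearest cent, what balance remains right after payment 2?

Monthly rate r = 26.8%/12 = 2.23333% = 0.0223333.
Each month: B ← B·(1+r) − $210.00.
Month 1: interest $107.20; balance after payment $4,697.20.
Month 2: interest $104.90; balance after payment $4,592.10.

$4,592.10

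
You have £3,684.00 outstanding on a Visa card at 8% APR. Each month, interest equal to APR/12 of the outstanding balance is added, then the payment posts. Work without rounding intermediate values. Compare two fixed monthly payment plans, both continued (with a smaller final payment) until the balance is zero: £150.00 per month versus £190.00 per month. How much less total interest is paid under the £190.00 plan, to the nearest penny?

£78.55

Monthly rate r = 8%/12 = 0.666667% = 0.00666667.
At £150.00/mo: n = ⌈−ln(1 − rB₀/P)/ln(1+r)⌉ = 27 payments (last £136.61); total interest = total paid − £3,684.00 = £352.61.
At £190.00/mo: 21 payments (last £158.06); total interest £274.06.
Interest saved = £352.61 − £274.06 = £78.55.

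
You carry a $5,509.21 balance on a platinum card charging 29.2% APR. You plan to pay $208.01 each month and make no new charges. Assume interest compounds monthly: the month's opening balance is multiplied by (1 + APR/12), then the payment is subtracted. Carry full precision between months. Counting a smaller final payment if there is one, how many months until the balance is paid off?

Monthly rate r = 29.2%/12 = 2.43333% = 0.0243333.
Recurrence: B ← B·(1+r) − $208.01.
Month 1: interest $134.06; balance after payment $5,435.26.
Month 2: interest $132.26; balance after payment $5,359.51.
Closed form: n = −ln(1 − rB₀/P)/ln(1+r) = −ln(0.35552)/ln(1.02433) ≈ 43.015, so the balance reaches zero during payment 44.

44 payments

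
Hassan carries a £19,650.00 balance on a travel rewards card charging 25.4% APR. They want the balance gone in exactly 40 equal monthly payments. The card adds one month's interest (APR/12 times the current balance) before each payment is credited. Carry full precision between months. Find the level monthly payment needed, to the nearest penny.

Monthly rate r = 25.4%/12 = 2.11667% = 0.0211667.
Level-payment amortization: P = B₀·r / (1 − (1+r)^(−n)) = 19650.00·0.0211667 / (1 − 1.02117^(−40)).
Denominator 1 − (1+r)^(−40) = 0.567351899.
P = 415.925 / 0.567351899 ≈ 733.10.

£733.10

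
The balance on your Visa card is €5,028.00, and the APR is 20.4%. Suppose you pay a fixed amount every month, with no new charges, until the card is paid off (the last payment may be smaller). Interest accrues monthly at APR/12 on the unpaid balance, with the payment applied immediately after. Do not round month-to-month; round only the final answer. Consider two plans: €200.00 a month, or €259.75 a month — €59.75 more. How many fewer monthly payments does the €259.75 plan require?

Monthly rate r = 20.4%/12 = 1.7% = 0.017.
At €200.00/mo: n = ⌈−ln(1 − rB₀/P)/ln(1+r)⌉ = 34 payments (last €14.92); total interest = total paid − €5,028.00 = €1,586.92.
At €259.75/mo: 24 payments (last €175.79); total interest €1,122.04.
Payments saved = 34 − 24 = 10.

10 fewer payments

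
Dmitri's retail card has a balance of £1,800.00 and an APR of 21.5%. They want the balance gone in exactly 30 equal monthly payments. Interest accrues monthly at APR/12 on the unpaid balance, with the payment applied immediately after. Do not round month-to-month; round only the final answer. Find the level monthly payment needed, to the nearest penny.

£78.09

Monthly rate r = 21.5%/12 = 1.79167% = 0.0179167.
Level-payment amortization: P = B₀·r / (1 − (1+r)^(−n)) = 1800.00·0.0179167 / (1 − 1.01792^(−30)).
Denominator 1 − (1+r)^(−30) = 0.413006568.
P = 32.25 / 0.413006568 ≈ 78.09.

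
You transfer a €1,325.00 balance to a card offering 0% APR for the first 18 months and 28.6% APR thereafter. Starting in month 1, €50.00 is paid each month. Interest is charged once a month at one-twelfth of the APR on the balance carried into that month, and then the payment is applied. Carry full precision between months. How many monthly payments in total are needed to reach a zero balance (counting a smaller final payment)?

28 payments

Promo months 1–18 at r₀ = 0%/12 = 0; months 19+ at r₁ = 28.6%/12 = 0.0238333.
After month 18 (no interest yet): B = €1,325.00 − 18·€50.00 = €425.00.
Then at r₁ with €50.00/mo: n₂ = −ln(1 − r₁·B/P)/ln(1+r₁) ≈ 9.61 → 10 more payments.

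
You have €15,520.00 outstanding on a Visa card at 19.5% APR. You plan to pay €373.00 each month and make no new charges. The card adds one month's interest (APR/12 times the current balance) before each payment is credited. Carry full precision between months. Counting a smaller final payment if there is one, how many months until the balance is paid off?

70 months

Monthly rate r = 19.5%/12 = 1.625% = 0.01625.
Recurrence: B ← B·(1+r) − €373.00.
Month 1: interest €252.20; balance after payment €15,399.20.
Month 2: interest €250.24; balance after payment €15,276.44.
Closed form: n = −ln(1 − rB₀/P)/ln(1+r) = −ln(0.32386)/ln(1.01625) ≈ 69.943, so the balance reaches zero during payment 70.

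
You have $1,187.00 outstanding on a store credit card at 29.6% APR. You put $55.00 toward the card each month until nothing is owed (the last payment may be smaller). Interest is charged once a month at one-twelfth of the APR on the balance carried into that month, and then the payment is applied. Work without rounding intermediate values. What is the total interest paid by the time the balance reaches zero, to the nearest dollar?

Monthly rate r = 29.6%/12 = 2.46667% = 0.0246667.
Payoff takes n = ⌈−ln(1 − rB₀/P)/ln(1+r)⌉ = ⌈31.191⌉ = 32 payments; the last is $10.60.
Total paid = 31·$55.00 + $10.60 = $1,715.60.
Total interest = total paid − principal = $1,715.60 − $1,187.00 = $528.60.

$529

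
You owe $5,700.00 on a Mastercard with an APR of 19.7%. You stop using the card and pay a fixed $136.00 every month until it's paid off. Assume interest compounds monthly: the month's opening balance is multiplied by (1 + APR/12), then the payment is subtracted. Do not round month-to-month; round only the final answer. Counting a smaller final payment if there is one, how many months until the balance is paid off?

Monthly rate r = 19.7%/12 = 1.64167% = 0.0164167.
Recurrence: B ← B·(1+r) − $136.00.
Month 1: interest $93.58; balance after payment $5,657.57.
Month 2: interest $92.88; balance after payment $5,614.45.
Closed form: n = −ln(1 − rB₀/P)/ln(1+r) = −ln(0.31195)/ln(1.01642) ≈ 71.540, so the balance reaches zero during payment 72.

72 months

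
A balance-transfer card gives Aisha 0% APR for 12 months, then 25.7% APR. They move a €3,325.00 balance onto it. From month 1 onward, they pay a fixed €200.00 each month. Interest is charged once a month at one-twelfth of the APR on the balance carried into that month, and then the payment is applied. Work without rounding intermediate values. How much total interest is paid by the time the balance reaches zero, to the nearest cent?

Promo months 1–12 at r₀ = 0%/12 = 0; months 13+ at r₁ = 25.7%/12 = 0.0214167.
After month 12 (no interest yet): B = €3,325.00 − 12·€200.00 = €925.00.
Then at r₁ with €200.00/mo: n₂ = −ln(1 − r₁·B/P)/ln(1+r₁) ≈ 4.92 → 5 more payments.
Total paid = 16·€200.00 + €184.63 = €3,384.63; interest = €3,384.63 − €3,325.00 = €59.63.

€59.63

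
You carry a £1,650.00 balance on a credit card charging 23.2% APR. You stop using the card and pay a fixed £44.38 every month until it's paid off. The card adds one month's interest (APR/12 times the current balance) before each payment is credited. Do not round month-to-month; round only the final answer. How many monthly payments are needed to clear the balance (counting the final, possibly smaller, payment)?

67 months

Monthly rate r = 23.2%/12 = 1.93333% = 0.0193333.
Recurrence: B ← B·(1+r) − £44.38.
Month 1: interest £31.90; balance after payment £1,637.52.
Month 2: interest £31.66; balance after payment £1,624.80.
Closed form: n = −ln(1 − rB₀/P)/ln(1+r) = −ln(0.28121)/ln(1.01933) ≈ 66.253, so the balance reaches zero during payment 67.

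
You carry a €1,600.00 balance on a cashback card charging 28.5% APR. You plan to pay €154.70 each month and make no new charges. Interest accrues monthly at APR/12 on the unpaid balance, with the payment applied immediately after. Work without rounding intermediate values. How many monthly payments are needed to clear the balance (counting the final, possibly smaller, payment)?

13 payments

Monthly rate r = 28.5%/12 = 2.375% = 0.02375.
Recurrence: B ← B·(1+r) − €154.70.
Month 1: interest €38.00; balance after payment €1,483.30.
Month 2: interest €35.23; balance after payment €1,363.83.
Closed form: n = −ln(1 − rB₀/P)/ln(1+r) = −ln(0.75436)/ln(1.02375) ≈ 12.009, so the balance reaches zero during payment 13.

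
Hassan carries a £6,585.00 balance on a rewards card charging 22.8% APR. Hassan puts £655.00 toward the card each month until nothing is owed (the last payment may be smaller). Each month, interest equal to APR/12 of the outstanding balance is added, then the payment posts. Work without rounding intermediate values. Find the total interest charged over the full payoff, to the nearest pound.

Monthly rate r = 22.8%/12 = 1.9% = 0.019.
Payoff takes n = ⌈−ln(1 − rB₀/P)/ln(1+r)⌉ = ⌈11.262⌉ = 12 payments; the last is £172.97.
Total paid = 11·£655.00 + £172.97 = £7,377.97.
Total interest = total paid − principal = £7,377.97 − £6,585.00 = £792.97.

£793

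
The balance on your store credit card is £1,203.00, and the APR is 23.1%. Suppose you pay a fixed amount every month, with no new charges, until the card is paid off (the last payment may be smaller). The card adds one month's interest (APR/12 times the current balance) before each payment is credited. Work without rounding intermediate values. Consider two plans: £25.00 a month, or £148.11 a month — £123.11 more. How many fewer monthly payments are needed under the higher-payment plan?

128 fewer payments

Monthly rate r = 23.1%/12 = 1.925% = 0.01925.
At £25.00/mo: n = ⌈−ln(1 − rB₀/P)/ln(1+r)⌉ = 137 payments (last £19.40); total interest = total paid − £1,203.00 = £2,216.40.
At £148.11/mo: 9 payments (last £135.94); total interest £117.82.
Payments saved = 137 − 9 = 128.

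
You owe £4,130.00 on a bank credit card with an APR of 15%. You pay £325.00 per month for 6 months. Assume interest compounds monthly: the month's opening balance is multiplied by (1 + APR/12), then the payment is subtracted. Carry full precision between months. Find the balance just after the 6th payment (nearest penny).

Monthly rate r = 15%/12 = 1.25% = 0.0125.
Each month: B ← B·(1+r) − £325.00.
Month 1: interest £51.62; balance after payment £3,856.62.
Month 2: interest £48.21; balance after payment £3,579.83.
Month 3: interest £44.75; balance after payment £3,299.58.
Month 4: interest £41.24; balance after payment £3,015.83.
Month 5: interest £37.70; balance after payment £2,728.52.
Month 6: interest £34.11; balance after payment £2,437.63.

£2,437.63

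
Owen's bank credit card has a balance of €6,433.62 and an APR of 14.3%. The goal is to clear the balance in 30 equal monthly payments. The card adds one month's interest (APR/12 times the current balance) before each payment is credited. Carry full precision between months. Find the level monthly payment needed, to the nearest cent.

Monthly rate r = 14.3%/12 = 1.19167% = 0.0119167.
Level-payment amortization: P = B₀·r / (1 − (1+r)^(−n)) = 6433.62·0.0119167 / (1 − 1.01192^(−30)).
Denominator 1 − (1+r)^(−30) = 0.299097626.
P = 76.6673 / 0.299097626 ≈ 256.33.

€256.33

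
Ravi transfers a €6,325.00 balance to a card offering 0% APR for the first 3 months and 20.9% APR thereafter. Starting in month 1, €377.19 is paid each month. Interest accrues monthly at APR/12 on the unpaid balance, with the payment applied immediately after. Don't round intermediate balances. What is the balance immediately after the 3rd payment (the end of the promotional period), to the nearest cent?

Promo months 1–3 at r₀ = 0%/12 = 0; months 4+ at r₁ = 20.9%/12 = 0.0174167.
After month 3 (no interest yet): B = €6,325.00 − 3·€377.19 = €5,193.43.

€5,193.43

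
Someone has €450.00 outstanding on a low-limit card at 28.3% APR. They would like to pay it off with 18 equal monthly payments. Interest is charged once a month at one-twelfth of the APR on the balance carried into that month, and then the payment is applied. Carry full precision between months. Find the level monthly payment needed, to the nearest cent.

Monthly rate r = 28.3%/12 = 2.35833% = 0.0235833.
Level-payment amortization: P = B₀·r / (1 − (1+r)^(−n)) = 450.00·0.0235833 / (1 − 1.02358^(−18)).
Denominator 1 − (1+r)^(−18) = 0.342671753.
P = 10.6125 / 0.342671753 ≈ 30.97.

€30.97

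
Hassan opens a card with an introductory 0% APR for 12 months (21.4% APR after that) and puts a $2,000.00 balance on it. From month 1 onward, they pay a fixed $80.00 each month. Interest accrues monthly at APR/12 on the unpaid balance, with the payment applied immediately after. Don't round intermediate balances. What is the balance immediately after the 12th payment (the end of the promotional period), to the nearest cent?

$1,040.00

Promo months 1–12 at r₀ = 0%/12 = 0; months 13+ at r₁ = 21.4%/12 = 0.0178333.
After month 12 (no interest yet): B = $2,000.00 − 12·$80.00 = $1,040.00.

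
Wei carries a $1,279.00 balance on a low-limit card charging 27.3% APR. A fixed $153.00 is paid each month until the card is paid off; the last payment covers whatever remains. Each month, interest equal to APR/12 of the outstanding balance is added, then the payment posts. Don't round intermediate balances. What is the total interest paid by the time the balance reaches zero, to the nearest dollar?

$156

Monthly rate r = 27.3%/12 = 2.275% = 0.02275.
Payoff takes n = ⌈−ln(1 − rB₀/P)/ln(1+r)⌉ = ⌈9.377⌉ = 10 payments; the last is $58.12.
Total paid = 9·$153.00 + $58.12 = $1,435.12.
Total interest = total paid − principal = $1,435.12 − $1,279.00 = $156.12.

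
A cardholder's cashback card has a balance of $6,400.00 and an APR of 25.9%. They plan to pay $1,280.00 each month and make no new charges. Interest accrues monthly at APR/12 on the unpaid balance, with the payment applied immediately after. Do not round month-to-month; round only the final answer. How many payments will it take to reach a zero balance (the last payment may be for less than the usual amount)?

6 payments

Monthly rate r = 25.9%/12 = 2.15833% = 0.0215833.
Recurrence: B ← B·(1+r) − $1,280.00.
Month 1: interest $138.13; balance after payment $5,258.13.
Month 2: interest $113.49; balance after payment $4,091.62.
Month 3: interest $88.31; balance after payment $2,899.93.
Month 4: interest $62.59; balance after payment $1,682.52.
Month 5: interest $36.31; balance after payment $438.84.
Month 6: interest $9.47; balance after payment $0.00.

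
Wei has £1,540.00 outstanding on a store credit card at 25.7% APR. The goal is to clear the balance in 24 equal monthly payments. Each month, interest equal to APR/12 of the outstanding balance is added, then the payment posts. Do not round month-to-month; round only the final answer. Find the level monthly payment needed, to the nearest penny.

£82.73

Monthly rate r = 25.7%/12 = 2.14167% = 0.0214167.
Level-payment amortization: P = B₀·r / (1 − (1+r)^(−n)) = 1540.00·0.0214167 / (1 − 1.02142^(−24)).
Denominator 1 − (1+r)^(−24) = 0.39864706.
P = 32.9817 / 0.39864706 ≈ 82.73.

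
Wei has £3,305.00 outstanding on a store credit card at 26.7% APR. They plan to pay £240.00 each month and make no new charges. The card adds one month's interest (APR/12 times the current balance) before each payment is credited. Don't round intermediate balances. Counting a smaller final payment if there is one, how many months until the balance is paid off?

17 months

Monthly rate r = 26.7%/12 = 2.225% = 0.02225.
Recurrence: B ← B·(1+r) − £240.00.
Month 1: interest £73.54; balance after payment £3,138.54.
Month 2: interest £69.83; balance after payment £2,968.37.
Closed form: n = −ln(1 − rB₀/P)/ln(1+r) = −ln(0.6936)/ln(1.02225) ≈ 16.625, so the balance reaches zero during payment 17.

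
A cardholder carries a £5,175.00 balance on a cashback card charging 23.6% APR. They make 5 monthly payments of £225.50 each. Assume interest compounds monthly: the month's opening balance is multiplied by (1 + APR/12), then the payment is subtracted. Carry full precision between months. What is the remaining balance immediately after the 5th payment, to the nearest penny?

Monthly rate r = 23.6%/12 = 1.96667% = 0.0196667.
Each month: B ← B·(1+r) − £225.50.
Month 1: interest £101.78; balance after payment £5,051.27.
Month 2: interest £99.34; balance after payment £4,925.12.
Month 3: interest £96.86; balance after payment £4,796.48.
Month 4: interest £94.33; balance after payment £4,665.31.
Month 5: interest £91.75; balance after payment £4,531.56.

£4,531.56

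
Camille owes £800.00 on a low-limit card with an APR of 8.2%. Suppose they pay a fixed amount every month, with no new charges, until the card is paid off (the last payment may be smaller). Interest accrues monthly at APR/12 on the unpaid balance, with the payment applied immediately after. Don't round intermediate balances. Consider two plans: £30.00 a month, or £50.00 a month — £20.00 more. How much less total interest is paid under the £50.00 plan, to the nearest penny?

Monthly rate r = 8.2%/12 = 0.683333% = 0.00683333.
At £30.00/mo: n = ⌈−ln(1 − rB₀/P)/ln(1+r)⌉ = 30 payments (last £16.20); total interest = total paid − £800.00 = £86.20.
At £50.00/mo: 18 payments (last £0.10); total interest £50.10.
Interest saved = £86.20 − £50.10 = £36.10.

£36.10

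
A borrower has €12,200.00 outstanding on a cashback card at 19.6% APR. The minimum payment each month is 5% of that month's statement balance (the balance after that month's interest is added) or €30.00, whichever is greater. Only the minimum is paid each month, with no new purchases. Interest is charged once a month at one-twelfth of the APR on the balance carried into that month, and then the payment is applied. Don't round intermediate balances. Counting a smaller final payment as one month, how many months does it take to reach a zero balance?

Monthly rate r = 19.6%/12 = 1.63333% = 0.0163333.
While 5% of the post-interest balance exceeds €30.00, each month B ← (B·(1+r))·(1 − 0.05), i.e. B shrinks by the factor (1+r)·0.95 = 0.96552.
This holds for months 1–87. Entering month 88 the balance is €576.05; 5% of the post-interest balance is now below €30.00, so the flat €30.00 minimum applies from here.
From month 88 a fixed €30.00 at rate r clears €576.05 in 24 more payments. Total: 87 + 24 = 111 months.

111 months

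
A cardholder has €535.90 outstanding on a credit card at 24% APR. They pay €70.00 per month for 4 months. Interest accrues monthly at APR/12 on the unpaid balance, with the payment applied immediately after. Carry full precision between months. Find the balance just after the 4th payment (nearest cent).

Monthly rate r = 24%/12 = 2% = 0.02.
Each month: B ← B·(1+r) − €70.00.
Month 1: interest €10.72; balance after payment €476.62.
Month 2: interest €9.53; balance after payment €416.15.
Month 3: interest €8.32; balance after payment €354.47.
Month 4: interest €7.09; balance after payment €291.56.

€291.56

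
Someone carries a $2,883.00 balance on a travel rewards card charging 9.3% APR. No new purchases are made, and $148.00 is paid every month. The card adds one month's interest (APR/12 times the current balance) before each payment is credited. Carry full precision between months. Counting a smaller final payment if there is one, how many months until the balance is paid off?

22 payments

Monthly rate r = 9.3%/12 = 0.775% = 0.00775.
Recurrence: B ← B·(1+r) − $148.00.
Month 1: interest $22.34; balance after payment $2,757.34.
Month 2: interest $21.37; balance after payment $2,630.71.
Closed form: n = −ln(1 − rB₀/P)/ln(1+r) = −ln(0.84903)/ln(1.00775) ≈ 21.199, so the balance reaches zero during payment 22.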